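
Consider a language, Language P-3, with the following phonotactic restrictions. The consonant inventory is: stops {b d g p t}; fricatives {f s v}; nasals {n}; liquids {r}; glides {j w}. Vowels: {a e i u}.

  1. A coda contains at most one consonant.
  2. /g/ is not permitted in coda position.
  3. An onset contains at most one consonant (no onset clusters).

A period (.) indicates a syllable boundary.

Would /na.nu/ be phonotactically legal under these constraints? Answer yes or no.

yes

/na.nu/ — σ1 onset /n/, coda /∅/ ok; σ2 onset /n/, coda /∅/ ok → phonotactically legal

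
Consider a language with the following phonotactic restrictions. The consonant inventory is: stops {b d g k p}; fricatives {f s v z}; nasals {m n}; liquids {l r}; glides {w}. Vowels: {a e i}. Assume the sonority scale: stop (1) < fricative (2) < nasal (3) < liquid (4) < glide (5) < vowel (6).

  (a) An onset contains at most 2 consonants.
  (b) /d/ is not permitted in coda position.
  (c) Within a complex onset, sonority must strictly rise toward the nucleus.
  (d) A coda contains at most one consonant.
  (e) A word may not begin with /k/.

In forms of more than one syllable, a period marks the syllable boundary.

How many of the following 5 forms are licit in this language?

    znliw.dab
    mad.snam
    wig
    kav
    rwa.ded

znliw.dab — violates constraint (a): syllable 1 onset /znl/ has 3 consonants (> 2) → illicit
mad.snam — violates constraint (b): syllable 1 coda contains /d/ → illicit
wig — σ1 onset /w/, coda /g/ ok → licit
kav — violates constraint (e): word begins with /k/ → illicit
rwa.ded — violates constraint (b): syllable 2 coda contains /d/ → illicit
Licit: wig → 1.

1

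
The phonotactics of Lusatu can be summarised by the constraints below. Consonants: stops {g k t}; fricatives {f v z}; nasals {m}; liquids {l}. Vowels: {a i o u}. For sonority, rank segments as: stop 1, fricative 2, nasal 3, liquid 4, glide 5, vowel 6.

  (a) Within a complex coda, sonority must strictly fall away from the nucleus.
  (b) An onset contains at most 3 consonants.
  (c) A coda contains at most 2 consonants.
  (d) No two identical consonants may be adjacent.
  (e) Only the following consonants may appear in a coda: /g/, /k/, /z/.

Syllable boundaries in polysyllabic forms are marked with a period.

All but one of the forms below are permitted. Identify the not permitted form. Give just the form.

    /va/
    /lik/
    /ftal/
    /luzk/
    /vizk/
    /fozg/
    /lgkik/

/ftal/

/va/ — σ1 onset /v/, coda /∅/ ok → permitted
/lik/ — σ1 onset /l/, coda /k/ ok → permitted
/ftal/ — violates constraint (e): syllable 1 coda contains /l/, which is not a licensed coda consonant → not permitted
/luzk/ — σ1 onset /l/, coda /zk/ (2→1 falls) ok → permitted
/vizk/ — σ1 onset /v/, coda /zk/ (2→1 falls) ok → permitted
/fozg/ — σ1 onset /f/, coda /zg/ (2→1 falls) ok → permitted
/lgkik/ — σ1 onset /lgk/ (3C), coda /k/ ok → permitted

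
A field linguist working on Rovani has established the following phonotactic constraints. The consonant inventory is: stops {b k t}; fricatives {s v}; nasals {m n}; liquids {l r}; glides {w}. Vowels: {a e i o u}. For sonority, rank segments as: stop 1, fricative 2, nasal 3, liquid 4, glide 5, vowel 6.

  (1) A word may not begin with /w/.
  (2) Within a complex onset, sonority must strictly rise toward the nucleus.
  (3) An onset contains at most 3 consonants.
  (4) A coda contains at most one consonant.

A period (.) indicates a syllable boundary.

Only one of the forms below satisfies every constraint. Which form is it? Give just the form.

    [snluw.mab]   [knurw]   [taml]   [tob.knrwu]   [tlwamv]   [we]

[snluw.mab] — σ1 onset /snl/ (2→3→4 rises), coda /w/ ok; σ2 onset /m/, coda /b/ ok → well-formed
[knurw] — violates constraint 4: syllable 1 coda /rw/ has 2 consonants (> 1) → ill-formed
[taml] — violates constraint 4: syllable 1 coda /ml/ has 2 consonants (> 1) → ill-formed
[tob.knrwu] — violates constraint 3: syllable 2 onset /knrw/ has 4 consonants (> 3) → ill-formed
[tlwamv] — violates constraint 4: syllable 1 coda /mv/ has 2 consonants (> 1) → ill-formed
[we] — violates constraint 1: word begins with /w/ → ill-formed

[snluw.mab]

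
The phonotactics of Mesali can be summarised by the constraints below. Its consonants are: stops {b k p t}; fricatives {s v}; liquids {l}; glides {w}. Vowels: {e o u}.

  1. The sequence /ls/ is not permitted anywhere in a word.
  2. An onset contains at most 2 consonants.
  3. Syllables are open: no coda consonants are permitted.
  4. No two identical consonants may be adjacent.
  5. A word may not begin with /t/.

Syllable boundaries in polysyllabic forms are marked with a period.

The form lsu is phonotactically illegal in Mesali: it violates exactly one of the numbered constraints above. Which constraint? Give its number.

1

lsu: contains banned sequence /ls/.
This is a violation of constraint 1: "The sequence /ls/ is not permitted anywhere in a word."
The remaining constraints (2, 3, 4, 5) are satisfied.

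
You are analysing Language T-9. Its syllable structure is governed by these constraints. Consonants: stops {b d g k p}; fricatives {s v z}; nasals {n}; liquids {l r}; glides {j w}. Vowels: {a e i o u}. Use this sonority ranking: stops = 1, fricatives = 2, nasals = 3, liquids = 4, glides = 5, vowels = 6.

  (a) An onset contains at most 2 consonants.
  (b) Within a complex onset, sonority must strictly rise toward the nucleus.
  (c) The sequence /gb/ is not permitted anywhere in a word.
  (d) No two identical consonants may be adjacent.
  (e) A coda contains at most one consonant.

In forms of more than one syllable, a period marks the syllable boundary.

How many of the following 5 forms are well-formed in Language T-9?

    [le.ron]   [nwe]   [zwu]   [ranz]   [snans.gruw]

3

[le.ron] — σ1 onset /l/, coda /∅/ ok; σ2 onset /r/, coda /n/ ok → well-formed
[nwe] — σ1 onset /nw/ (3→5 rises), coda /∅/ ok → well-formed
[zwu] — σ1 onset /zw/ (2→5 rises), coda /∅/ ok → well-formed
[ranz] — violates constraint (e): syllable 1 coda /nz/ has 2 consonants (> 1) → ill-formed
[snans.gruw] — violates constraint (e): syllable 1 coda /ns/ has 2 consonants (> 1) → ill-formed
Well-formed: [le.ron], [nwe], [zwu] → 3.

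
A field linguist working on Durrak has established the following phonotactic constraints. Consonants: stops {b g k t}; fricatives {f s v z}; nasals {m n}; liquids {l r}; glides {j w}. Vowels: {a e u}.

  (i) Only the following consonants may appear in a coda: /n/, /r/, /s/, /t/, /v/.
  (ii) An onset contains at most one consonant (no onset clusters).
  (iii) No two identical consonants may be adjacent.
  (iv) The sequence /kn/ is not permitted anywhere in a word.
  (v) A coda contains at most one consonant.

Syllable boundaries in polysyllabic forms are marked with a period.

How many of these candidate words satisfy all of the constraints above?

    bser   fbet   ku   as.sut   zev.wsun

1

bser — violates constraint (ii): syllable 1 onset /bs/ has 2 consonants (> 1) → phonotactically illegal
fbet — violates constraint (ii): syllable 1 onset /fb/ has 2 consonants (> 1) → phonotactically illegal
ku — σ1 onset /k/, coda /∅/ ok → phonotactically legal
as.sut — violates constraint (iii): adjacent identical consonants /ss/ → phonotactically illegal
zev.wsun — violates constraint (ii): syllable 2 onset /ws/ has 2 consonants (> 1) → phonotactically illegal
Phonotactically legal: ku → 1.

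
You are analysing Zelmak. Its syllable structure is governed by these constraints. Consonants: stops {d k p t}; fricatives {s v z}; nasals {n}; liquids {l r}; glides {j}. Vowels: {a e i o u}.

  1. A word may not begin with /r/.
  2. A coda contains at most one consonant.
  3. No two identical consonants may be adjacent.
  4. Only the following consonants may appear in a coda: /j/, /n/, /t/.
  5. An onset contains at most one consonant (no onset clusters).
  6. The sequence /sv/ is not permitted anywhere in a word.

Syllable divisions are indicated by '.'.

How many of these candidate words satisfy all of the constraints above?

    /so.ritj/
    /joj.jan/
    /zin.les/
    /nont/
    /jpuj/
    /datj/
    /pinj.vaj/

/so.ritj/ — violates constraint 2: syllable 2 coda /tj/ has 2 consonants (> 1) → ill-formed
/joj.jan/ — violates constraint 3: adjacent identical consonants /jj/ → ill-formed
/zin.les/ — violates constraint 4: syllable 2 coda contains /s/, which is not a licensed coda consonant → ill-formed
/nont/ — violates constraint 2: syllable 1 coda /nt/ has 2 consonants (> 1) → ill-formed
/jpuj/ — violates constraint 5: syllable 1 onset /jp/ has 2 consonants (> 1) → ill-formed
/datj/ — violates constraint 2: syllable 1 coda /tj/ has 2 consonants (> 1) → ill-formed
/pinj.vaj/ — violates constraint 2: syllable 1 coda /nj/ has 2 consonants (> 1) → ill-formed
No form is well-formed → 0.

0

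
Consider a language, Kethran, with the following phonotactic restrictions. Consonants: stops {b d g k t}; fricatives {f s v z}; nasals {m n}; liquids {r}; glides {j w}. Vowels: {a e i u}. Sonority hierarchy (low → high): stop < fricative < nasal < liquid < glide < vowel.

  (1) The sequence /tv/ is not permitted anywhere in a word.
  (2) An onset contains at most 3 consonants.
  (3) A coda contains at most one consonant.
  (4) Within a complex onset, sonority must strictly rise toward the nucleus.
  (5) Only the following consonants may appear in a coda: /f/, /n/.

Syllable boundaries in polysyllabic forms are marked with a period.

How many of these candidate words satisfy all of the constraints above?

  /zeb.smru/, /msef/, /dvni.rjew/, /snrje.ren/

/zeb.smru/ — violates constraint 5: syllable 1 coda contains /b/, which is not a licensed coda consonant → phonotactically illegal
/msef/ — violates constraint 4: syllable 1 onset /ms/: /m/ (nasal, 3) → /s/ (fricative, 2) does not rise → phonotactically illegal
/dvni.rjew/ — violates constraint 5: syllable 2 coda contains /w/, which is not a licensed coda consonant → phonotactically illegal
/snrje.ren/ — violates constraint 2: syllable 1 onset /snrj/ has 4 consonants (> 3) → phonotactically illegal
No form is phonotactically legal → 0.

0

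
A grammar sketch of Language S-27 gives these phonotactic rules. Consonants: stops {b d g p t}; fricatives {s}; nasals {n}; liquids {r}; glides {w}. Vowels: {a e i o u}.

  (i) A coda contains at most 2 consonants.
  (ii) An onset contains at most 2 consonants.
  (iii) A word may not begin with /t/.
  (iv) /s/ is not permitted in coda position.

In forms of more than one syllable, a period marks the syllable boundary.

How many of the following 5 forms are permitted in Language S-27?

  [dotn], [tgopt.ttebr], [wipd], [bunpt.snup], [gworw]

[dotn] — σ1 onset /d/, coda /tn/ (2C) ok → permitted
[tgopt.ttebr] — violates constraint (iii): word begins with /t/ → not permitted
[wipd] — σ1 onset /w/, coda /pd/ (2C) ok → permitted
[bunpt.snup] — violates constraint (i): syllable 1 coda /npt/ has 3 consonants (> 2) → not permitted
[gworw] — σ1 onset /gw/ (2C), coda /rw/ (2C) ok → permitted
Permitted: [dotn], [wipd], [gworw] → 3.

3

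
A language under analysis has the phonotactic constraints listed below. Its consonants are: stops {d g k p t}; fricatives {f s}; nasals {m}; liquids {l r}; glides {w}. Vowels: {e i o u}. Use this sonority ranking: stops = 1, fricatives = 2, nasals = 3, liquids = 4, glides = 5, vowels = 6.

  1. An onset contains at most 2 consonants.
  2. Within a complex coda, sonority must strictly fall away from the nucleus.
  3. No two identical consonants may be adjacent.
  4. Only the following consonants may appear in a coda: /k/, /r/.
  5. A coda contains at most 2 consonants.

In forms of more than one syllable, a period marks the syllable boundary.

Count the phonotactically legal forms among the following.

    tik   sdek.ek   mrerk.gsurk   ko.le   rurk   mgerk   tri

7

tik — σ1 onset /t/, coda /k/ ok → phonotactically legal
sdek.ek — σ1 onset /sd/ (2C), coda /k/ ok; σ2 onset /∅/, coda /k/ ok → phonotactically legal
mrerk.gsurk — σ1 onset /mr/ (2C), coda /rk/ (4→1 falls) ok; σ2 onset /gs/ (2C), coda /rk/ (4→1 falls) ok → phonotactically legal
ko.le — σ1 onset /k/, coda /∅/ ok; σ2 onset /l/, coda /∅/ ok → phonotactically legal
rurk — σ1 onset /r/, coda /rk/ (4→1 falls) ok → phonotactically legal
mgerk — σ1 onset /mg/ (2C), coda /rk/ (4→1 falls) ok → phonotactically legal
tri — σ1 onset /tr/ (2C), coda /∅/ ok → phonotactically legal
Phonotactically legal: tik, sdek.ek, mrerk.gsurk, ko.le, rurk, mgerk, tri → 7.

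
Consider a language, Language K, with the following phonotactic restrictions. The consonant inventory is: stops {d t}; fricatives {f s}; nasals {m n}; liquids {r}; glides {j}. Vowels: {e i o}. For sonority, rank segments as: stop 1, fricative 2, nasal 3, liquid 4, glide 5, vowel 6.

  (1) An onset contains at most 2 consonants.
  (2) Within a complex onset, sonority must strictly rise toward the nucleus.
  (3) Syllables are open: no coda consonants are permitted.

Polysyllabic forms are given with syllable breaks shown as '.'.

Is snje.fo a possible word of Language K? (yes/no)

no

snje.fo — violates constraint 1: syllable 1 onset /snj/ has 3 consonants (> 2) → illicit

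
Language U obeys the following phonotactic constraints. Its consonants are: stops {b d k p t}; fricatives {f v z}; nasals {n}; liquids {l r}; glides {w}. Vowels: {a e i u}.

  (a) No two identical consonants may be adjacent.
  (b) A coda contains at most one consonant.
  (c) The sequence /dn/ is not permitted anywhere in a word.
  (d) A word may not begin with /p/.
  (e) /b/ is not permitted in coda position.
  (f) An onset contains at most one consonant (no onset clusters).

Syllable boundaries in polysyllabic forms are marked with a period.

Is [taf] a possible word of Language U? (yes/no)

yes

[taf] — σ1 onset /t/, coda /f/ ok → licit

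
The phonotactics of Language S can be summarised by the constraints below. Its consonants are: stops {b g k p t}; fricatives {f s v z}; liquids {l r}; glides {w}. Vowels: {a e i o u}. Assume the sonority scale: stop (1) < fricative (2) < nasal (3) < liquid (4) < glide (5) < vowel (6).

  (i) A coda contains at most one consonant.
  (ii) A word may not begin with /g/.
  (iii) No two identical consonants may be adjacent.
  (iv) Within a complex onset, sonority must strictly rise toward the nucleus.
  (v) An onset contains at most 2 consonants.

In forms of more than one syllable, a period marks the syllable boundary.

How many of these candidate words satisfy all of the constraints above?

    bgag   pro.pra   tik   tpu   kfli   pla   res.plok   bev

5

bgag — violates constraint (iv): syllable 1 onset /bg/: /b/ (stop, 1) → /g/ (stop, 1) does not rise → illicit
pro.pra — σ1 onset /pr/ (1→4 rises), coda /∅/ ok; σ2 onset /pr/ (1→4 rises), coda /∅/ ok → licit
tik — σ1 onset /t/, coda /k/ ok → licit
tpu — violates constraint (iv): syllable 1 onset /tp/: /t/ (stop, 1) → /p/ (stop, 1) does not rise → illicit
kfli — violates constraint (v): syllable 1 onset /kfl/ has 3 consonants (> 2) → illicit
pla — σ1 onset /pl/ (1→4 rises), coda /∅/ ok → licit
res.plok — σ1 onset /r/, coda /s/ ok; σ2 onset /pl/ (1→4 rises), coda /k/ ok → licit
bev — σ1 onset /b/, coda /v/ ok → licit
Licit: pro.pra, tik, pla, res.plok, bev → 5.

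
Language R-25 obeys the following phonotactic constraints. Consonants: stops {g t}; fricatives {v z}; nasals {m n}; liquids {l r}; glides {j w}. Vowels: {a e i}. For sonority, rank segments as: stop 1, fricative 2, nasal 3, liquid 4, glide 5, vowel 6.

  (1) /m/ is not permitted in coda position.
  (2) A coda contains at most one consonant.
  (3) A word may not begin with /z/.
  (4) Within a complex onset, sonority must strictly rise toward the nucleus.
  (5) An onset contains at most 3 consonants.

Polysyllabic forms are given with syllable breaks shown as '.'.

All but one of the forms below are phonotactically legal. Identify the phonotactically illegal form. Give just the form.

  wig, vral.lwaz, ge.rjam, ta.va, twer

wig — σ1 onset /w/, coda /g/ ok → phonotactically legal
vral.lwaz — σ1 onset /vr/ (2→4 rises), coda /l/ ok; σ2 onset /lw/ (4→5 rises), coda /z/ ok → phonotactically legal
ge.rjam — violates constraint 1: syllable 2 coda contains /m/ → phonotactically illegal
ta.va — σ1 onset /t/, coda /∅/ ok; σ2 onset /v/, coda /∅/ ok → phonotactically legal
twer — σ1 onset /tw/ (1→5 rises), coda /r/ ok → phonotactically legal

ge.rjam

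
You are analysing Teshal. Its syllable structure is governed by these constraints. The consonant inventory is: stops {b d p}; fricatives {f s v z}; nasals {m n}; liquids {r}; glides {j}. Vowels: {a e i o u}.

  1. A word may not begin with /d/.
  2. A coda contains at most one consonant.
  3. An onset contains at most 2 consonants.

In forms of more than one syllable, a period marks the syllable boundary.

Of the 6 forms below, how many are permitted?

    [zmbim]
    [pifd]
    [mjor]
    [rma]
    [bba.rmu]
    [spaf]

[zmbim] — violates constraint 3: syllable 1 onset /zmb/ has 3 consonants (> 2) → not permitted
[pifd] — violates constraint 2: syllable 1 coda /fd/ has 2 consonants (> 1) → not permitted
[mjor] — σ1 onset /mj/ (2C), coda /r/ ok → permitted
[rma] — σ1 onset /rm/ (2C), coda /∅/ ok → permitted
[bba.rmu] — σ1 onset /bb/ (2C), coda /∅/ ok; σ2 onset /rm/ (2C), coda /∅/ ok → permitted
[spaf] — σ1 onset /sp/ (2C), coda /f/ ok → permitted
Permitted: [mjor], [rma], [bba.rmu], [spaf] → 4.

4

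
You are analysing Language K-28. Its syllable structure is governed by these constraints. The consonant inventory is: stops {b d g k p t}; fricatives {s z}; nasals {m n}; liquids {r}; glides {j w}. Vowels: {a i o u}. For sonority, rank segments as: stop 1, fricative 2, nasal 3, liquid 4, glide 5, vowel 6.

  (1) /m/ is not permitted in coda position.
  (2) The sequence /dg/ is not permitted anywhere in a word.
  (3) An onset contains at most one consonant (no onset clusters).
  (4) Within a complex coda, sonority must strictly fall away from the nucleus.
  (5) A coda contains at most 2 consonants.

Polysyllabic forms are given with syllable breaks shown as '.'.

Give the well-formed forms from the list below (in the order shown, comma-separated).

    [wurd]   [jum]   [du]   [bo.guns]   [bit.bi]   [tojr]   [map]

[wurd] — σ1 onset /w/, coda /rd/ (4→1 falls) ok → well-formed
[jum] — violates constraint 1: syllable 1 coda contains /m/ → ill-formed
[du] — σ1 onset /d/, coda /∅/ ok → well-formed
[bo.guns] — σ1 onset /b/, coda /∅/ ok; σ2 onset /g/, coda /ns/ (3→2 falls) ok → well-formed
[bit.bi] — σ1 onset /b/, coda /t/ ok; σ2 onset /b/, coda /∅/ ok → well-formed
[tojr] — σ1 onset /t/, coda /jr/ (5→4 falls) ok → well-formed
[map] — σ1 onset /m/, coda /p/ ok → well-formed

[wurd], [du], [bo.guns], [bit.bi], [tojr], [map]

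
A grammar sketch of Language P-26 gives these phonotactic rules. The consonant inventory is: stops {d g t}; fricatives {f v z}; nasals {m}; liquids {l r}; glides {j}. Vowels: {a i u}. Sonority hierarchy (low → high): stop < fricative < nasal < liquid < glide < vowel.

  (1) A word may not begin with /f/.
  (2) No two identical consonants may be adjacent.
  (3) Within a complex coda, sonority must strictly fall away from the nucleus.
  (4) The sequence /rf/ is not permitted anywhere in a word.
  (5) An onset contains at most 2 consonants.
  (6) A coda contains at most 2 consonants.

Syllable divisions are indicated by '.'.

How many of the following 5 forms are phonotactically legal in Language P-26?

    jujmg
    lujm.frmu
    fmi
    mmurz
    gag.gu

0

jujmg — violates constraint 6: syllable 1 coda /jmg/ has 3 consonants (> 2) → phonotactically illegal
lujm.frmu — violates constraint 5: syllable 2 onset /frm/ has 3 consonants (> 2) → phonotactically illegal
fmi — violates constraint 1: word begins with /f/ → phonotactically illegal
mmurz — violates constraint 2: adjacent identical consonants /mm/ → phonotactically illegal
gag.gu — violates constraint 2: adjacent identical consonants /gg/ → phonotactically illegal
No form is phonotactically legal → 0.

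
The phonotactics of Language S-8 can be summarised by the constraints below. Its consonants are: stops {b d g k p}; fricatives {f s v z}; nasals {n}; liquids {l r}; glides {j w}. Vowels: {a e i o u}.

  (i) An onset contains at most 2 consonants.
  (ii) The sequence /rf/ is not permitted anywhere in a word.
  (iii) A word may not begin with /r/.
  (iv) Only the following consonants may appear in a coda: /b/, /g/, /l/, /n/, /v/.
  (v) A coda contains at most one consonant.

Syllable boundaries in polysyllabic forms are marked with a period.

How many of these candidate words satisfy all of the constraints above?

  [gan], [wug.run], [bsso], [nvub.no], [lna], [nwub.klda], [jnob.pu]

[gan] — σ1 onset /g/, coda /n/ ok → phonotactically legal
[wug.run] — σ1 onset /w/, coda /g/ ok; σ2 onset /r/, coda /n/ ok → phonotactically legal
[bsso] — violates constraint (i): syllable 1 onset /bss/ has 3 consonants (> 2) → phonotactically illegal
[nvub.no] — σ1 onset /nv/ (2C), coda /b/ ok; σ2 onset /n/, coda /∅/ ok → phonotactically legal
[lna] — σ1 onset /ln/ (2C), coda /∅/ ok → phonotactically legal
[nwub.klda] — violates constraint (i): syllable 2 onset /kld/ has 3 consonants (> 2) → phonotactically illegal
[jnob.pu] — σ1 onset /jn/ (2C), coda /b/ ok; σ2 onset /p/, coda /∅/ ok → phonotactically legal
Phonotactically legal: [gan], [wug.run], [nvub.no], [lna], [jnob.pu] → 5.

5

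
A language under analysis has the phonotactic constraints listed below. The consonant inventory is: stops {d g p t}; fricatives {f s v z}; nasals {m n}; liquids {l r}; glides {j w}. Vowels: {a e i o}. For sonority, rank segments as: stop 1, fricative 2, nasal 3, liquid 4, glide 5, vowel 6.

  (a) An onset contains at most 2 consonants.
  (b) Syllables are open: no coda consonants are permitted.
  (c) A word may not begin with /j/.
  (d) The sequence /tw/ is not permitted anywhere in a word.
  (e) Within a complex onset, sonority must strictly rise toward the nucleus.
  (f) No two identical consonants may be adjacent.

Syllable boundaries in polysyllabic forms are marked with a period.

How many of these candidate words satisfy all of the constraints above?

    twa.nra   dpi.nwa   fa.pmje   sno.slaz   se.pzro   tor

twa.nra — violates constraint (d): contains banned sequence /tw/ → illicit
dpi.nwa — violates constraint (e): syllable 1 onset /dp/: /d/ (stop, 1) → /p/ (stop, 1) does not rise → illicit
fa.pmje — violates constraint (a): syllable 2 onset /pmj/ has 3 consonants (> 2) → illicit
sno.slaz — violates constraint (b): syllable 2 coda /z/ has 1 consonant (> 0) → illicit
se.pzro — violates constraint (a): syllable 2 onset /pzr/ has 3 consonants (> 2) → illicit
tor — violates constraint (b): syllable 1 coda /r/ has 1 consonant (> 0) → illicit
No form is licit → 0.

0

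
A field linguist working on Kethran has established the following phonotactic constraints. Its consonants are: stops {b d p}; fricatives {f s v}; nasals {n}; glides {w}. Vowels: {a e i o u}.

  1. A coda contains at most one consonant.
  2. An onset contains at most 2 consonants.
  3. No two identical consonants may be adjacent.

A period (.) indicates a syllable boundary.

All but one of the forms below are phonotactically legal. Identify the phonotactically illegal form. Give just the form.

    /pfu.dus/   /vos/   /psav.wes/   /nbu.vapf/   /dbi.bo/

/nbu.vapf/

/pfu.dus/ — σ1 onset /pf/ (2C), coda /∅/ ok; σ2 onset /d/, coda /s/ ok → phonotactically legal
/vos/ — σ1 onset /v/, coda /s/ ok → phonotactically legal
/psav.wes/ — σ1 onset /ps/ (2C), coda /v/ ok; σ2 onset /w/, coda /s/ ok → phonotactically legal
/nbu.vapf/ — violates constraint 1: syllable 2 coda /pf/ has 2 consonants (> 1) → phonotactically illegal
/dbi.bo/ — σ1 onset /db/ (2C), coda /∅/ ok; σ2 onset /b/, coda /∅/ ok → phonotactically legal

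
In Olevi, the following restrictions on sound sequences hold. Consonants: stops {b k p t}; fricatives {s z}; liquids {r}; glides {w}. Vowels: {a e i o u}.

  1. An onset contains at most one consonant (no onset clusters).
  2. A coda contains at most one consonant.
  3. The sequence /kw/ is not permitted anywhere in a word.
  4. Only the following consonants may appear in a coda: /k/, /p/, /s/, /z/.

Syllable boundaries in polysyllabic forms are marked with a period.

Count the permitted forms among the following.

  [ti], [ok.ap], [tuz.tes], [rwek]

3

[ti] — σ1 onset /t/, coda /∅/ ok → permitted
[ok.ap] — σ1 onset /∅/, coda /k/ ok; σ2 onset /∅/, coda /p/ ok → permitted
[tuz.tes] — σ1 onset /t/, coda /z/ ok; σ2 onset /t/, coda /s/ ok → permitted
[rwek] — violates constraint 1: syllable 1 onset /rw/ has 2 consonants (> 1) → not permitted
Permitted: [ti], [ok.ap], [tuz.tes] → 3.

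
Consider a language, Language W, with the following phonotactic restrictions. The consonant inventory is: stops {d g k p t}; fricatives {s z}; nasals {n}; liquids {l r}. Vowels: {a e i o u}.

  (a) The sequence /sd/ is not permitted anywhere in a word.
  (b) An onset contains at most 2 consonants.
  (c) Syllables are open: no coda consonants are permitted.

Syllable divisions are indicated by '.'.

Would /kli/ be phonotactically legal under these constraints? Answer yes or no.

/kli/ — σ1 onset /kl/ (2C), coda /∅/ ok → phonotactically legal

yes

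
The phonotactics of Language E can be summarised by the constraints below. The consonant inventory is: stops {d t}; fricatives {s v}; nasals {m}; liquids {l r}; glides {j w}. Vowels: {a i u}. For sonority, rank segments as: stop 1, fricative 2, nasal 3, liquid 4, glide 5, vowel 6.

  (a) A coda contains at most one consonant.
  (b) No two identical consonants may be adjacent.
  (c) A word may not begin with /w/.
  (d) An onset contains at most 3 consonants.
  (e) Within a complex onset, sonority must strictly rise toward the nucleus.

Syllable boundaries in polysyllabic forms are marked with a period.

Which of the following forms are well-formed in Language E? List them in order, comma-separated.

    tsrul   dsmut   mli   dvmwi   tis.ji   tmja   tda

tsrul, dsmut, mli, tis.ji, tmja

tsrul — σ1 onset /tsr/ (1→2→4 rises), coda /l/ ok → well-formed
dsmut — σ1 onset /dsm/ (1→2→3 rises), coda /t/ ok → well-formed
mli — σ1 onset /ml/ (3→4 rises), coda /∅/ ok → well-formed
dvmwi — violates constraint (d): syllable 1 onset /dvmw/ has 4 consonants (> 3) → ill-formed
tis.ji — σ1 onset /t/, coda /s/ ok; σ2 onset /j/, coda /∅/ ok → well-formed
tmja — σ1 onset /tmj/ (1→3→5 rises), coda /∅/ ok → well-formed
tda — violates constraint (e): syllable 1 onset /td/: /t/ (stop, 1) → /d/ (stop, 1) does not rise → ill-formed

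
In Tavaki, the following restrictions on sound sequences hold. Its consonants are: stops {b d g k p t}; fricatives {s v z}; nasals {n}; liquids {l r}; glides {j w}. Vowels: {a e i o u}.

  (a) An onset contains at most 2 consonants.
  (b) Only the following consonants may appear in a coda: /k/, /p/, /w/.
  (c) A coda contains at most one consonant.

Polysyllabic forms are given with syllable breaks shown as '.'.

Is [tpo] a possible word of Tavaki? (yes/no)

[tpo] — σ1 onset /tp/ (2C), coda /∅/ ok → permitted

yes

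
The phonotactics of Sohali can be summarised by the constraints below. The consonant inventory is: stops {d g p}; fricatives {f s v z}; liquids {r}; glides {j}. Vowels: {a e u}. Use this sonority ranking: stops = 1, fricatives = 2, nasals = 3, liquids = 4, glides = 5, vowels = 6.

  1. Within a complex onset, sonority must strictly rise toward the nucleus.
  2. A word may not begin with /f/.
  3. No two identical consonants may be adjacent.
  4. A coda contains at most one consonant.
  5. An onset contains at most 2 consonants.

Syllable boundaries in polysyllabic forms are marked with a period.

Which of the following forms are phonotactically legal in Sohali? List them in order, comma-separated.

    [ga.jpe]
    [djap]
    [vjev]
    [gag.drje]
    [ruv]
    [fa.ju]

[djap], [vjev], [ruv]

[ga.jpe] — violates constraint 1: syllable 2 onset /jp/: /j/ (glide, 5) → /p/ (stop, 1) does not rise → phonotactically illegal
[djap] — σ1 onset /dj/ (1→5 rises), coda /p/ ok → phonotactically legal
[vjev] — σ1 onset /vj/ (2→5 rises), coda /v/ ok → phonotactically legal
[gag.drje] — violates constraint 5: syllable 2 onset /drj/ has 3 consonants (> 2) → phonotactically illegal
[ruv] — σ1 onset /r/, coda /v/ ok → phonotactically legal
[fa.ju] — violates constraint 2: word begins with /f/ → phonotactically illegal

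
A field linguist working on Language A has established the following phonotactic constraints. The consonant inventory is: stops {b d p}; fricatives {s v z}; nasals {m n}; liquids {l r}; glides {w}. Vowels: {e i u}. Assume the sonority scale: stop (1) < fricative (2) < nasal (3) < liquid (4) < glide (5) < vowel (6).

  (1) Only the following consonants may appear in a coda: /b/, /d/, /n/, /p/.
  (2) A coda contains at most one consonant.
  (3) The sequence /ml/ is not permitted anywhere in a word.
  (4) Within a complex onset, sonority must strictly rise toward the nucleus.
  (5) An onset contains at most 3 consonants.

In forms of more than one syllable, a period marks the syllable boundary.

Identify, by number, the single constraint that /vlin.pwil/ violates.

1

/vlin.pwil/: syllable 2 coda contains /l/, which is not a licensed coda consonant.
This is a violation of constraint 1: "Only the following consonants may appear in a coda: /b/, /d/, /n/, /p/."
The remaining constraints (2, 3, 4, 5) are satisfied.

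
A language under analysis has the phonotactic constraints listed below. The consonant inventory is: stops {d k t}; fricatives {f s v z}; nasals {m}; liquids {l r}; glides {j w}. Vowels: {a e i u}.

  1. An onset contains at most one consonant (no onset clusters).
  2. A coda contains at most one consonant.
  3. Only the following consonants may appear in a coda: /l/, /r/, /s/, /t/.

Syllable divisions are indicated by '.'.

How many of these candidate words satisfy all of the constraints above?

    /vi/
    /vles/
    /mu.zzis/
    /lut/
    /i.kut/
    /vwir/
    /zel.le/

4

/vi/ — σ1 onset /v/, coda /∅/ ok → licit
/vles/ — violates constraint 1: syllable 1 onset /vl/ has 2 consonants (> 1) → illicit
/mu.zzis/ — violates constraint 1: syllable 2 onset /zz/ has 2 consonants (> 1) → illicit
/lut/ — σ1 onset /l/, coda /t/ ok → licit
/i.kut/ — σ1 onset /∅/, coda /∅/ ok; σ2 onset /k/, coda /t/ ok → licit
/vwir/ — violates constraint 1: syllable 1 onset /vw/ has 2 consonants (> 1) → illicit
/zel.le/ — σ1 onset /z/, coda /l/ ok; σ2 onset /l/, coda /∅/ ok → licit
Licit: /vi/, /lut/, /i.kut/, /zel.le/ → 4.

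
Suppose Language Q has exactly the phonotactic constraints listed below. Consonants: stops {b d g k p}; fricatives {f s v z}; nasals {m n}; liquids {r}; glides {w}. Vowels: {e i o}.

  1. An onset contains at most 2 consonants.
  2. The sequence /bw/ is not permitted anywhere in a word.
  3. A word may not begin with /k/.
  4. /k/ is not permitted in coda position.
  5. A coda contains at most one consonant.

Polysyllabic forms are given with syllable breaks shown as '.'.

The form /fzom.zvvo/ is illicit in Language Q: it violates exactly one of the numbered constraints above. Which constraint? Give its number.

/fzom.zvvo/: syllable 2 onset /zvv/ has 3 consonants (> 2).
This is a violation of constraint 1: "An onset contains at most 2 consonants."
The remaining constraints (2, 3, 4, 5) are satisfied.

1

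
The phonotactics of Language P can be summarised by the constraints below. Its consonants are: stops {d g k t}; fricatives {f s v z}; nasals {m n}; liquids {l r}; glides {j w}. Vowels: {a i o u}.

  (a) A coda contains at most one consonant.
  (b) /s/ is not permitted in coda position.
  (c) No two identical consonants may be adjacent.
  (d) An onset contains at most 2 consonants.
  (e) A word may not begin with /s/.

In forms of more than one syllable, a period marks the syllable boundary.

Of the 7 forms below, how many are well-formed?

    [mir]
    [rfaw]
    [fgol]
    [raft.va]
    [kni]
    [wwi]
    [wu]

[mir] — σ1 onset /m/, coda /r/ ok → well-formed
[rfaw] — σ1 onset /rf/ (2C), coda /w/ ok → well-formed
[fgol] — σ1 onset /fg/ (2C), coda /l/ ok → well-formed
[raft.va] — violates constraint (a): syllable 1 coda /ft/ has 2 consonants (> 1) → ill-formed
[kni] — σ1 onset /kn/ (2C), coda /∅/ ok → well-formed
[wwi] — violates constraint (c): adjacent identical consonants /ww/ → ill-formed
[wu] — σ1 onset /w/, coda /∅/ ok → well-formed
Well-formed: [mir], [rfaw], [fgol], [kni], [wu] → 5.

5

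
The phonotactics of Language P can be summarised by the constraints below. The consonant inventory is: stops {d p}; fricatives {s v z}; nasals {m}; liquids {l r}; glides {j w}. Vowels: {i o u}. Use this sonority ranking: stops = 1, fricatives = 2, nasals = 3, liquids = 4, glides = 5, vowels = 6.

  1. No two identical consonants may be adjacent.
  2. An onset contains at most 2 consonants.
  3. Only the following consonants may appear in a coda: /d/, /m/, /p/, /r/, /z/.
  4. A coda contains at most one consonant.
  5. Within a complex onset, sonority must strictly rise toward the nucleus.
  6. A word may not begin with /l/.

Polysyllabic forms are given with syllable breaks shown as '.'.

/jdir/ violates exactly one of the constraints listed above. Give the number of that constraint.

/jdir/: syllable 1 onset /jd/: /j/ (glide, 5) → /d/ (stop, 1) does not rise.
This is a violation of constraint 5: "Within a complex onset, sonority must strictly rise toward the nucleus."
The remaining constraints (1, 2, 3, 4, 6) are satisfied.

5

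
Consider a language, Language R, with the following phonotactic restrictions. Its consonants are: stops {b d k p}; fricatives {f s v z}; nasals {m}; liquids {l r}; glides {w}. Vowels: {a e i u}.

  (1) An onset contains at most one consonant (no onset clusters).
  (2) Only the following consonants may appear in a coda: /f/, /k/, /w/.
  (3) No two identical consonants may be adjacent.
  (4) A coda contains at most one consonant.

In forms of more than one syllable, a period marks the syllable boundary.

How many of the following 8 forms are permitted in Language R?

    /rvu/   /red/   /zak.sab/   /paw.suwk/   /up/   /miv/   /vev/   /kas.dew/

0

/rvu/ — violates constraint 1: syllable 1 onset /rv/ has 2 consonants (> 1) → not permitted
/red/ — violates constraint 2: syllable 1 coda contains /d/, which is not a licensed coda consonant → not permitted
/zak.sab/ — violates constraint 2: syllable 2 coda contains /b/, which is not a licensed coda consonant → not permitted
/paw.suwk/ — violates constraint 4: syllable 2 coda /wk/ has 2 consonants (> 1) → not permitted
/up/ — violates constraint 2: syllable 1 coda contains /p/, which is not a licensed coda consonant → not permitted
/miv/ — violates constraint 2: syllable 1 coda contains /v/, which is not a licensed coda consonant → not permitted
/vev/ — violates constraint 2: syllable 1 coda contains /v/, which is not a licensed coda consonant → not permitted
/kas.dew/ — violates constraint 2: syllable 1 coda contains /s/, which is not a licensed coda consonant → not permitted
No form is permitted → 0.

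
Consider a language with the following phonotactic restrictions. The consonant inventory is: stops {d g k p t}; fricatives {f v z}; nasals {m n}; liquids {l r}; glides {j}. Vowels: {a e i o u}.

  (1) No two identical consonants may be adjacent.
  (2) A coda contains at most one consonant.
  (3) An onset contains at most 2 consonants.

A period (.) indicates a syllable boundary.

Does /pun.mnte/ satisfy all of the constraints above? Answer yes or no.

no

/pun.mnte/ — violates constraint 3: syllable 2 onset /mnt/ has 3 consonants (> 2) → phonotactically illegal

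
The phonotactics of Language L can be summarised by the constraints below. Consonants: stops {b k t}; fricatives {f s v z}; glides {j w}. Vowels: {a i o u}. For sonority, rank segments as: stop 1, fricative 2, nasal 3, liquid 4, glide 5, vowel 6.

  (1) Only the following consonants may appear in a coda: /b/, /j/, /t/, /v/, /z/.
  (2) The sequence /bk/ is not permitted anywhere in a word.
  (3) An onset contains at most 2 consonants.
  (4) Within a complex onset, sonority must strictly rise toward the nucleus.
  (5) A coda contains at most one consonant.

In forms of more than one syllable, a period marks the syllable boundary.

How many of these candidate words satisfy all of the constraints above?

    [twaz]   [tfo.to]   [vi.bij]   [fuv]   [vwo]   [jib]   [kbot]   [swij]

7

[twaz] — σ1 onset /tw/ (1→5 rises), coda /z/ ok → well-formed
[tfo.to] — σ1 onset /tf/ (1→2 rises), coda /∅/ ok; σ2 onset /t/, coda /∅/ ok → well-formed
[vi.bij] — σ1 onset /v/, coda /∅/ ok; σ2 onset /b/, coda /j/ ok → well-formed
[fuv] — σ1 onset /f/, coda /v/ ok → well-formed
[vwo] — σ1 onset /vw/ (2→5 rises), coda /∅/ ok → well-formed
[jib] — σ1 onset /j/, coda /b/ ok → well-formed
[kbot] — violates constraint 4: syllable 1 onset /kb/: /k/ (stop, 1) → /b/ (stop, 1) does not rise → ill-formed
[swij] — σ1 onset /sw/ (2→5 rises), coda /j/ ok → well-formed
Well-formed: [twaz], [tfo.to], [vi.bij], [fuv], [vwo], [jib], [swij] → 7.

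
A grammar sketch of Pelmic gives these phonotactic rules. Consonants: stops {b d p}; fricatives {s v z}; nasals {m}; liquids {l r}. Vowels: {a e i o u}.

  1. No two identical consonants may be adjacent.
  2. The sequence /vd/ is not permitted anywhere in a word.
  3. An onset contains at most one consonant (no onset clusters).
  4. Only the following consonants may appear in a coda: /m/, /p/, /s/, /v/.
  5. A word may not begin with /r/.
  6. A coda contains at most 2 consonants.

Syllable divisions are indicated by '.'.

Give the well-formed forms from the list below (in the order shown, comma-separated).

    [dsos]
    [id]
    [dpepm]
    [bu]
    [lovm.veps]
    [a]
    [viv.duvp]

[dsos] — violates constraint 3: syllable 1 onset /ds/ has 2 consonants (> 1) → ill-formed
[id] — violates constraint 4: syllable 1 coda contains /d/, which is not a licensed coda consonant → ill-formed
[dpepm] — violates constraint 3: syllable 1 onset /dp/ has 2 consonants (> 1) → ill-formed
[bu] — σ1 onset /b/, coda /∅/ ok → well-formed
[lovm.veps] — σ1 onset /l/, coda /vm/ (2C) ok; σ2 onset /v/, coda /ps/ (2C) ok → well-formed
[a] — σ1 onset /∅/, coda /∅/ ok → well-formed
[viv.duvp] — violates constraint 2: contains banned sequence /vd/ → ill-formed

[bu], [lovm.veps], [a]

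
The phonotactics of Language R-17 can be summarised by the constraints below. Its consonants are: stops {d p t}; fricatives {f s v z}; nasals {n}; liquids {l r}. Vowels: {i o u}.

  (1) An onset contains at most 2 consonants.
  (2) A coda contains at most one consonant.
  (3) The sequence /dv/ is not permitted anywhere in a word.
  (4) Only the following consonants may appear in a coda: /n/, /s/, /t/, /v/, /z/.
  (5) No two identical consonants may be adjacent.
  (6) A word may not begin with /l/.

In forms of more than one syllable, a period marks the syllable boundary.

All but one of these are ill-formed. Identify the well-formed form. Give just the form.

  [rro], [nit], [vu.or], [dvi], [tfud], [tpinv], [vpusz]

[nit]

[rro] — violates constraint 5: adjacent identical consonants /rr/ → ill-formed
[nit] — σ1 onset /n/, coda /t/ ok → well-formed
[vu.or] — violates constraint 4: syllable 2 coda contains /r/, which is not a licensed coda consonant → ill-formed
[dvi] — violates constraint 3: contains banned sequence /dv/ → ill-formed
[tfud] — violates constraint 4: syllable 1 coda contains /d/, which is not a licensed coda consonant → ill-formed
[tpinv] — violates constraint 2: syllable 1 coda /nv/ has 2 consonants (> 1) → ill-formed
[vpusz] — violates constraint 2: syllable 1 coda /sz/ has 2 consonants (> 1) → ill-formed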